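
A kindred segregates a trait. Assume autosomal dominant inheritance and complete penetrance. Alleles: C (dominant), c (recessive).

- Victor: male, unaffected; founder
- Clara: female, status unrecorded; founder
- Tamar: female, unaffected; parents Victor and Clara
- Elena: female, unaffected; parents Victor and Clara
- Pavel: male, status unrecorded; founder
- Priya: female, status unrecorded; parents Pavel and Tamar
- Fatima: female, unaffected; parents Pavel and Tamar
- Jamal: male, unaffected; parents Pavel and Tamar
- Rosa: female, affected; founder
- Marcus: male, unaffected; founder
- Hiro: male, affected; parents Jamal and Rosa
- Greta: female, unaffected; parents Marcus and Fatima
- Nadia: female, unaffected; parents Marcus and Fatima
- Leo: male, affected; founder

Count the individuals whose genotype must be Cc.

1

Obligate heterozygotes: Hiro is affected so carries C and received c from Jamal (cc), so Hiro is Cc.
Every other individual is either homozygous by phenotype or has at least one consistent homozygous assignment, so the count is 1.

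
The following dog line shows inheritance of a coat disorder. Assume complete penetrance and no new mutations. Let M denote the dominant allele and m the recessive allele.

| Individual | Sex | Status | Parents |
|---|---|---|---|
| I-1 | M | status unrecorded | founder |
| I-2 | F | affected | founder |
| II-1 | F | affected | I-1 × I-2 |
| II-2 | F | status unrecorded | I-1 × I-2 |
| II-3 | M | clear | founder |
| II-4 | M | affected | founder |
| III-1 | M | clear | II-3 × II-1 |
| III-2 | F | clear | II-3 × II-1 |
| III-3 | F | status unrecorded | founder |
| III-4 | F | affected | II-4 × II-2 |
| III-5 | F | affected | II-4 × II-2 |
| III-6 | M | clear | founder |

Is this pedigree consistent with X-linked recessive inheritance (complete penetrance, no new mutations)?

No

Under X-linked recessive, III-1 (clear, male) cannot arise from II-3 (clear) × II-1 (affected).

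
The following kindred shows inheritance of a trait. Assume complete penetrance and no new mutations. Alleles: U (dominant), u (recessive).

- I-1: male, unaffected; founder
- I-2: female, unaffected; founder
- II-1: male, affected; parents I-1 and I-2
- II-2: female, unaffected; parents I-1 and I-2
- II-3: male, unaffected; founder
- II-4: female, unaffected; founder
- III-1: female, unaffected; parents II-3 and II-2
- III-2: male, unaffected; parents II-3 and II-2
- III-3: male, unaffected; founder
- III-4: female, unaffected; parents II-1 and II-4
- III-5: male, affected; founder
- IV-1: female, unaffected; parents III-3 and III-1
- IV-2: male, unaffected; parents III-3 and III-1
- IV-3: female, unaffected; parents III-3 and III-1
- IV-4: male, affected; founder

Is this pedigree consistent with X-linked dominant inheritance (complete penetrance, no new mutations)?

No

Under X-linked dominant, II-1 (affected, male) cannot arise from I-1 (unaffected) × I-2 (unaffected).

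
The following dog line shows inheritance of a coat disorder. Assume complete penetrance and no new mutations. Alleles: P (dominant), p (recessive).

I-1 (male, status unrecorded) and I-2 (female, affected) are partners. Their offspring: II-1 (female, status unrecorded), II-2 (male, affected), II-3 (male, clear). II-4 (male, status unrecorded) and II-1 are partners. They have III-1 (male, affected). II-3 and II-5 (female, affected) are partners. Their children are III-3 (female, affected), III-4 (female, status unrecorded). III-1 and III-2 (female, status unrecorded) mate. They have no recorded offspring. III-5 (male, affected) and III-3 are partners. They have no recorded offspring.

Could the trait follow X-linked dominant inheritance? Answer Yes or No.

A consistent assignment under X-linked dominant exists: I-1 X^P Y, I-2 X^P X^p, II-1 X^P X^P, II-2 X^P Y, II-3 X^p Y, II-4 X^P Y, II-5 X^P X^P, III-1 X^P Y, III-2 X^P X^P, III-3 X^P X^p, III-4 X^P X^p, III-5 X^P Y.
In this assignment every recorded phenotype matches its genotype and every non-founder's genotype is obtainable from its parents' genotypes, so the pedigree is consistent.

Yes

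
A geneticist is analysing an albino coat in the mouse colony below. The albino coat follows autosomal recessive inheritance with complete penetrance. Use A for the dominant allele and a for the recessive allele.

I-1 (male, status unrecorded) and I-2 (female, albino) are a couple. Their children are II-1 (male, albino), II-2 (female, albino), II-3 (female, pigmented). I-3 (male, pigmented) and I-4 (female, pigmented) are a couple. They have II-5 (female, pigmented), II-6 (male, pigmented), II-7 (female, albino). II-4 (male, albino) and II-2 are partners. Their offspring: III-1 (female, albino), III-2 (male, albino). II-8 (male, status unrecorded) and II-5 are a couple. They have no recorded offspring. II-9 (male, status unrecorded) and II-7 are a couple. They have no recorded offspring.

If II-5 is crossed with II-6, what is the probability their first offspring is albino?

I-3 is pigmented so carries A and passed a to II-7 (aa), so I-3 is Aa.
I-4 is pigmented so carries A and passed a to II-7 (aa), so I-4 is Aa.
II-5 is a pigmented offspring of I-3 (Aa) × I-4 (Aa), whose cross gives 1/4 AA : 1/2 Aa : 1/4 aa; conditioning on being pigmented, II-5 is AA with probability 1/3, Aa with probability 2/3.
II-6 is a pigmented offspring of I-3 (Aa) × I-4 (Aa), whose cross gives 1/4 AA : 1/2 Aa : 1/4 aa; conditioning on being pigmented, II-6 is AA with probability 1/3, Aa with probability 2/3.
Summing over parental genotype combinations, P(offspring is albino) = 4/9·1/4 = 1/9.

1/9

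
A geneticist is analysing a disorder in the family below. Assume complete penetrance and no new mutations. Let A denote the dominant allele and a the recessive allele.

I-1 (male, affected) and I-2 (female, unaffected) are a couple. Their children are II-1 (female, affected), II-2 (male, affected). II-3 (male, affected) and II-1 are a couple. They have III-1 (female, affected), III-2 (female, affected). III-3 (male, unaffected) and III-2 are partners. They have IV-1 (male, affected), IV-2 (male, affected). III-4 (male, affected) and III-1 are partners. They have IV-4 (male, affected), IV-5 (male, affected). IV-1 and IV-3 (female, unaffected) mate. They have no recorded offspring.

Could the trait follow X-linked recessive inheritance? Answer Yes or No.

A consistent assignment under X-linked recessive exists: I-1 X^a Y, I-2 X^A X^a, II-1 X^a X^a, II-2 X^a Y, II-3 X^a Y, III-1 X^a X^a, III-2 X^a X^a, III-3 X^A Y, III-4 X^a Y, IV-1 X^a Y, IV-2 X^a Y, IV-3 X^A X^A, IV-4 X^a Y, IV-5 X^a Y.
In this assignment every recorded phenotype matches its genotype and every non-founder's genotype is obtainable from its parents' genotypes, so the pedigree is consistent.

Yes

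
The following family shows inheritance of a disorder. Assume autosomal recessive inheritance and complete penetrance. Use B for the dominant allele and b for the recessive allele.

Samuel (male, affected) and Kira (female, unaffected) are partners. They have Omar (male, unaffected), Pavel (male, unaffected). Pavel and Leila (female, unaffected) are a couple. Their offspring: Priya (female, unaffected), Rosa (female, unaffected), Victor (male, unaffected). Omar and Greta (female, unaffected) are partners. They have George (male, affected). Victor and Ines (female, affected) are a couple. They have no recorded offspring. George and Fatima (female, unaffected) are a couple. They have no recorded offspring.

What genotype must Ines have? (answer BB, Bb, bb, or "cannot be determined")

bb

Ines is affected, so Ines is bb.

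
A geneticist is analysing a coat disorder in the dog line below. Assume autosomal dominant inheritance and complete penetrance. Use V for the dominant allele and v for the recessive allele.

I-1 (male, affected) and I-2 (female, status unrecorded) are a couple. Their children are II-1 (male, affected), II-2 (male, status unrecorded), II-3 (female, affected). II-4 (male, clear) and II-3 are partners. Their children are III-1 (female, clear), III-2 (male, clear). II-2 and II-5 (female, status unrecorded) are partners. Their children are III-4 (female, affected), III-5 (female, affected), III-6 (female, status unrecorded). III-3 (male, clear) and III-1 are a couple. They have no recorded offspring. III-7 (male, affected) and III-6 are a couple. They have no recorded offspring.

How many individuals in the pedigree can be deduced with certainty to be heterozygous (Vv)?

1

Obligate heterozygotes: II-3 is affected so carries V and passed v to III-1 (vv), so II-3 is Vv.
Every other individual is either homozygous by phenotype or has at least one consistent homozygous assignment, so the count is 1.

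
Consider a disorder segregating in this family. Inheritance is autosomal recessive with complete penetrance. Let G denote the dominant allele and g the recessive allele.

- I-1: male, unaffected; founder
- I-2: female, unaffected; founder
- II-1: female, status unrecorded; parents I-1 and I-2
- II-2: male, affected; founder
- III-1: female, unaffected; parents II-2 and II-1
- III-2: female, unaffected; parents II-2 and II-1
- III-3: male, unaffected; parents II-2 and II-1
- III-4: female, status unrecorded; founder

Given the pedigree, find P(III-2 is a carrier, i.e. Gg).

III-2 is unaffected so carries G and received g from II-2 (gg), so III-2 is Gg, giving P(Gg) = 1.

1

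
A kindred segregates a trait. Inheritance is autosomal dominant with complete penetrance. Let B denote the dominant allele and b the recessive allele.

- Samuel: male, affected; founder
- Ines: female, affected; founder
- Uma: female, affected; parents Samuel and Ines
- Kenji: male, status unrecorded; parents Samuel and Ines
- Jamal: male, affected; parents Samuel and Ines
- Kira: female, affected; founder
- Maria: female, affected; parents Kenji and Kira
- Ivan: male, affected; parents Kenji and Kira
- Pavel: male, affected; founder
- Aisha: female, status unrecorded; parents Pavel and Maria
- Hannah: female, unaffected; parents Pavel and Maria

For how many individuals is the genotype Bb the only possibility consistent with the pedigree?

Obligate heterozygotes: Maria is affected so carries B and passed b to Hannah (bb), so Maria is Bb; Pavel is affected so carries B and passed b to Hannah (bb), so Pavel is Bb.
Every other individual is either homozygous by phenotype or has at least one consistent homozygous assignment, so the count is 2.

2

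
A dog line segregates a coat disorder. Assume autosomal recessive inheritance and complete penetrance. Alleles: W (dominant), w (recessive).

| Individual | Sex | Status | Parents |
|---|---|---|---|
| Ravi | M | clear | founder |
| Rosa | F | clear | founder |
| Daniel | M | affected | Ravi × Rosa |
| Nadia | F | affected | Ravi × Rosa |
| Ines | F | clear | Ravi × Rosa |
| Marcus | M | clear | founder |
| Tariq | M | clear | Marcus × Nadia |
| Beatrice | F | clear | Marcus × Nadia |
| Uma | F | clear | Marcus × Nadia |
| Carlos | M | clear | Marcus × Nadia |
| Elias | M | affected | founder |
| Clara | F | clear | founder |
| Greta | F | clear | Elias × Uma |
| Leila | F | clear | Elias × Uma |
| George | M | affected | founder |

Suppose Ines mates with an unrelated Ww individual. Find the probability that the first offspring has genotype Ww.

1/2

Ravi is clear so carries W and passed w to Daniel (ww), so Ravi is Ww.
Rosa is clear so carries W and passed w to Daniel (ww), so Rosa is Ww.
Ines is a clear offspring of Ravi (Ww) × Rosa (Ww), whose cross gives 1/4 WW : 1/2 Ww : 1/4 ww; conditioning on being clear, Ines is WW with probability 1/3, Ww with probability 2/3.
Summing over parental genotype combinations, P(offspring has genotype Ww) = 1/3·1/2 + 2/3·1/2 = 1/2.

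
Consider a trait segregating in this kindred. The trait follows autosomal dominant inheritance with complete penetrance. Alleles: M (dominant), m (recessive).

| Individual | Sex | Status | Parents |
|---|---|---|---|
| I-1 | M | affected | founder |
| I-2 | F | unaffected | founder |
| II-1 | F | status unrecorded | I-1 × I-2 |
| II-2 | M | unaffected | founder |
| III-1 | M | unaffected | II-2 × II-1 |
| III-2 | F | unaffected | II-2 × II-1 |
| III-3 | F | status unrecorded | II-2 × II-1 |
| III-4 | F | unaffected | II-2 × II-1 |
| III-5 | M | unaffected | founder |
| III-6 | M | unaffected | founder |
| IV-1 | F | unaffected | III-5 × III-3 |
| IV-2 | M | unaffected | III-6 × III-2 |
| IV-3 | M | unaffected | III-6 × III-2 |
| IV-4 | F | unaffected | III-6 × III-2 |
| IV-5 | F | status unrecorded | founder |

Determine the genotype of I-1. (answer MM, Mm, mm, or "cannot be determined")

I-1's phenotype allows MM or Mm, and no parent or child forces a single allele at both positions; consistent genotype assignments exist with I-1 as MM or Mm.

cannot be determined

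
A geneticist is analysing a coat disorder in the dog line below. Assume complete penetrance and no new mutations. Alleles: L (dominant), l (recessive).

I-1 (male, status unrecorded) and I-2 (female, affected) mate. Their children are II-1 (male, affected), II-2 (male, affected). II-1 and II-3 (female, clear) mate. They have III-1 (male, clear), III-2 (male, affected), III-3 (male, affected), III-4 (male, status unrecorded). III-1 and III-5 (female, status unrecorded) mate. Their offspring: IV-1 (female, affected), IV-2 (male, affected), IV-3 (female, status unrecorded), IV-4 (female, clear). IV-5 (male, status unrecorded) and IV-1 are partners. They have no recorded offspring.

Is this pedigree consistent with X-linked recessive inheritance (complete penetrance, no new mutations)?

No

Under X-linked recessive, IV-1 (affected, female) cannot arise from III-1 (clear) × III-5 (unrecorded).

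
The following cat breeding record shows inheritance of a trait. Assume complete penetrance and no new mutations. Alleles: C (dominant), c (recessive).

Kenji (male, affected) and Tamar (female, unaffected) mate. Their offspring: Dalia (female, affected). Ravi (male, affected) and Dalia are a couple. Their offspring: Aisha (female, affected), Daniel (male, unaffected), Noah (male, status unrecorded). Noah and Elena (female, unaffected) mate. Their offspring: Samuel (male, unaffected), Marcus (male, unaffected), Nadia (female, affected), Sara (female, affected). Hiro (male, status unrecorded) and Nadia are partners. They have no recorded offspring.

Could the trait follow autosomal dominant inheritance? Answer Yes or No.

A consistent assignment under autosomal dominant exists: Kenji CC, Tamar cc, Dalia Cc, Ravi Cc, Aisha CC, Daniel cc, Noah Cc, Elena cc, Samuel cc, Marcus cc, Nadia Cc, Sara Cc, Hiro CC.
In this assignment every recorded phenotype matches its genotype and every non-founder's genotype is obtainable from its parents' genotypes, so the pedigree is consistent.

Yes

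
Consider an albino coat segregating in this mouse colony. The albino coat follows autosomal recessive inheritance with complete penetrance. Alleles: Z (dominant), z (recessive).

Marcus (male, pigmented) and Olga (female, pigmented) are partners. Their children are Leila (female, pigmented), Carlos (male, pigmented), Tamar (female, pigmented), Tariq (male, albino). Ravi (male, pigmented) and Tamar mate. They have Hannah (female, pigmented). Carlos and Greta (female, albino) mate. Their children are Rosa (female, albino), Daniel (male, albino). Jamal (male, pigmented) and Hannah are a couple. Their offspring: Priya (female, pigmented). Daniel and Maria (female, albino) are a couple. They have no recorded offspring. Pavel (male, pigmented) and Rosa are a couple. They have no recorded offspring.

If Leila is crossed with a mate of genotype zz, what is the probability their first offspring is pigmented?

Marcus is pigmented so carries Z and passed z to Tariq (zz), so Marcus is Zz.
Olga is pigmented so carries Z and passed z to Tariq (zz), so Olga is Zz.
Leila is a pigmented offspring of Marcus (Zz) × Olga (Zz), whose cross gives 1/4 ZZ : 1/2 Zz : 1/4 zz; conditioning on being pigmented, Leila is ZZ with probability 1/3, Zz with probability 2/3.
Summing over parental genotype combinations, P(offspring is pigmented) = 1/3·1 + 2/3·1/2 = 2/3.

2/3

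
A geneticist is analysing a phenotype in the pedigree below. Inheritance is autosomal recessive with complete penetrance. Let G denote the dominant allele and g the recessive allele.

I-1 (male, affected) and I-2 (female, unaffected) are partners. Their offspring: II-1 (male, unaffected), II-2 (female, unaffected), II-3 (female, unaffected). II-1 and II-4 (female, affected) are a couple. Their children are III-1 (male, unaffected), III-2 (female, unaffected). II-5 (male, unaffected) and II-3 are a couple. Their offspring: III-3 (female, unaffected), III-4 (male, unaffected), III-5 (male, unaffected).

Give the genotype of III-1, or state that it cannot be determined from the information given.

Gg

From phenotype alone, III-1 is GG or Gg.
III-1 is unaffected so carries G and received g from II-4 (gg), so III-1 is Gg.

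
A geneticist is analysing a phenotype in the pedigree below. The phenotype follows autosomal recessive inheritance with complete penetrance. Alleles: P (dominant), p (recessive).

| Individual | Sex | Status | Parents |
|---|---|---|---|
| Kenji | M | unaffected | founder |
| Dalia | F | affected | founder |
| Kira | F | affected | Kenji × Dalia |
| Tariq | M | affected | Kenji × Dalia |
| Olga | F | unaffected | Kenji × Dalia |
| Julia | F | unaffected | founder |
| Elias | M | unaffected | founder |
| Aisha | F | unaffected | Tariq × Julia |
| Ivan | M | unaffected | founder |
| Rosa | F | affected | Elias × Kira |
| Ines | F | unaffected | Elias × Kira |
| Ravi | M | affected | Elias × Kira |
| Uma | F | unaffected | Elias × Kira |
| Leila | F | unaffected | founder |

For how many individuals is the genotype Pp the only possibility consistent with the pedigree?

6

Obligate heterozygotes: Kenji is unaffected so carries P and passed p to Kira (pp), so Kenji is Pp; Olga is unaffected so carries P and received p from Dalia (pp), so Olga is Pp; Elias is unaffected so carries P and passed p to Rosa (pp), so Elias is Pp; Aisha is unaffected so carries P and received p from Tariq (pp), so Aisha is Pp; Ines is unaffected so carries P and received p from Kira (pp), so Ines is Pp; Uma is unaffected so carries P and received p from Kira (pp), so Uma is Pp.
Every other individual is either homozygous by phenotype or has at least one consistent homozygous assignment, so the count is 6.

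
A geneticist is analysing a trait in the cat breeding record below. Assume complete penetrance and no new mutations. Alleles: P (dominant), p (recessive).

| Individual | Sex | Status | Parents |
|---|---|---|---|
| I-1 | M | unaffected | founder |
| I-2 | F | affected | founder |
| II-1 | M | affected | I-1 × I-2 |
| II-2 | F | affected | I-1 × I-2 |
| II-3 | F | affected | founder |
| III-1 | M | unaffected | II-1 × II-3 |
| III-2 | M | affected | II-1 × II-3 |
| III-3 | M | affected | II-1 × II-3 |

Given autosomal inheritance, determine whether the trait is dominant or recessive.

dominant

II-1 and II-3 are both affected yet have an unaffected child III-1. Under a recessive model two affected parents are homozygous and every child would be affected, so the trait cannot be recessive.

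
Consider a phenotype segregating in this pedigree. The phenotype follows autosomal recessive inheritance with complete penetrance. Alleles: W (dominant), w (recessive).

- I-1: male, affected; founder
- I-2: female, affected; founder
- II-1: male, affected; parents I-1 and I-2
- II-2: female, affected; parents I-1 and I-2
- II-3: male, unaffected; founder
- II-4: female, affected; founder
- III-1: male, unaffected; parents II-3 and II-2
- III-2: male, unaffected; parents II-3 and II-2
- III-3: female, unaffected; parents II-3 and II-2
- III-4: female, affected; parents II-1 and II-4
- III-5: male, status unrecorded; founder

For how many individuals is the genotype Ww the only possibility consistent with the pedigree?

3

Obligate heterozygotes: III-1 is unaffected so carries W and received w from II-2 (ww), so III-1 is Ww; III-2 is unaffected so carries W and received w from II-2 (ww), so III-2 is Ww; III-3 is unaffected so carries W and received w from II-2 (ww), so III-3 is Ww.
Every other individual is either homozygous by phenotype or has at least one consistent homozygous assignment, so the count is 3.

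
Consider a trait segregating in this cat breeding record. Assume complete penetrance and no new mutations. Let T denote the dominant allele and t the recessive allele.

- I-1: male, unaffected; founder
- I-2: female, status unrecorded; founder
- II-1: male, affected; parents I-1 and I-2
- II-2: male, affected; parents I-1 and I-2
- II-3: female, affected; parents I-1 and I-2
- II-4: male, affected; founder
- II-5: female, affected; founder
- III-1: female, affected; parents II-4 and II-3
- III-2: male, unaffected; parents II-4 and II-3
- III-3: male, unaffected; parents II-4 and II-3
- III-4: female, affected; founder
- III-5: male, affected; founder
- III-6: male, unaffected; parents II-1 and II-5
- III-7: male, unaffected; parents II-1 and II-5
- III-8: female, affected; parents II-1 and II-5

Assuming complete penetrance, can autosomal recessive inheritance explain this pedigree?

No

Under autosomal recessive, III-2 (unaffected, male) cannot arise from II-4 (affected) × II-3 (affected).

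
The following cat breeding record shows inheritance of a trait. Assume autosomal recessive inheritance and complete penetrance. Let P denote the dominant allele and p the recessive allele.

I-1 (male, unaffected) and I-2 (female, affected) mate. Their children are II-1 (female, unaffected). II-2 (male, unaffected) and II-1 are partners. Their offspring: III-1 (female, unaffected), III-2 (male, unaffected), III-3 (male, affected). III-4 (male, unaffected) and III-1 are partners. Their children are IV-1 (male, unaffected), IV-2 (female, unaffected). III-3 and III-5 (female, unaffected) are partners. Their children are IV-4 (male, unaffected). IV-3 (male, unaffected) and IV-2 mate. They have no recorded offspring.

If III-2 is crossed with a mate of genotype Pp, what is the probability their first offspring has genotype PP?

1/3

II-2 is unaffected so carries P and passed p to III-3 (pp), so II-2 is Pp.
II-1 is unaffected so carries P and received p from I-2 (pp), so II-1 is Pp.
III-2 is an unaffected offspring of II-2 (Pp) × II-1 (Pp), whose cross gives 1/4 PP : 1/2 Pp : 1/4 pp; conditioning on being unaffected, III-2 is PP with probability 1/3, Pp with probability 2/3.
Summing over parental genotype combinations, P(offspring has genotype PP) = 1/3·1/2 + 2/3·1/4 = 1/3.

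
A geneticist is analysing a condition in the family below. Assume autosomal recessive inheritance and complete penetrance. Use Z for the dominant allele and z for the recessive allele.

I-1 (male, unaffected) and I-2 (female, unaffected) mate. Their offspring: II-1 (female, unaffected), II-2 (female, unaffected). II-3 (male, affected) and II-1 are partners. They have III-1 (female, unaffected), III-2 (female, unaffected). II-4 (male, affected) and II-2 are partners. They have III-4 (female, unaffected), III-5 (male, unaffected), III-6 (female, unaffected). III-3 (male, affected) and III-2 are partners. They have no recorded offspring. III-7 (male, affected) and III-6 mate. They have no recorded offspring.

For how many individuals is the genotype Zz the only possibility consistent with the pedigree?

Obligate heterozygotes: III-1 is unaffected so carries Z and received z from II-3 (zz), so III-1 is Zz; III-2 is unaffected so carries Z and received z from II-3 (zz), so III-2 is Zz; III-4 is unaffected so carries Z and received z from II-4 (zz), so III-4 is Zz; III-5 is unaffected so carries Z and received z from II-4 (zz), so III-5 is Zz; III-6 is unaffected so carries Z and received z from II-4 (zz), so III-6 is Zz.
Every other individual is either homozygous by phenotype or has at least one consistent homozygous assignment, so the count is 5.

5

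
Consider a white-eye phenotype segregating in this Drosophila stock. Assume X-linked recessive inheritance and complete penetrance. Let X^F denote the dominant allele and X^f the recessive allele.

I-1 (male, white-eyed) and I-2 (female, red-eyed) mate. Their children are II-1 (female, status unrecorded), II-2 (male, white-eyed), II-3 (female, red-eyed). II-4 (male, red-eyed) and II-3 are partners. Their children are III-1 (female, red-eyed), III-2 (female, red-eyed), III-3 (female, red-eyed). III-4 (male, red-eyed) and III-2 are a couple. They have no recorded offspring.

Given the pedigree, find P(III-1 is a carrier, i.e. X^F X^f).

II-4 is red-eyed, so II-4 is X^F Y.
II-3 is red-eyed so carries F and received f from I-1 (X^f Y), so II-3 is X^F X^f.
Their cross gives offspring ratios 1/2 X^F X^F : 1/2 X^F X^f. Conditioning on III-1 being red-eyed, P(X^F X^f) = 1/2 / 1 = 1/2.

1/2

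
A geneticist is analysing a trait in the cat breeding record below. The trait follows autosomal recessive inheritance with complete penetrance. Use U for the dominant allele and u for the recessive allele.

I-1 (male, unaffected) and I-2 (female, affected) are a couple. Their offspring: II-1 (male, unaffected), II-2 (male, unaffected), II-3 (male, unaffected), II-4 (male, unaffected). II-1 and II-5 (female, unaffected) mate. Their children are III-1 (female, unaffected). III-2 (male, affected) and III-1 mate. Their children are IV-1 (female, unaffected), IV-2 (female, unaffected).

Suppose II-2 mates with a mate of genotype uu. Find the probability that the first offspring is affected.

1/2

II-2 is unaffected so carries U and received u from I-2 (uu), so II-2 is Uu.
The cross gives 1/2 Uu : 1/2 uu, so P(offspring is affected) = 1/2.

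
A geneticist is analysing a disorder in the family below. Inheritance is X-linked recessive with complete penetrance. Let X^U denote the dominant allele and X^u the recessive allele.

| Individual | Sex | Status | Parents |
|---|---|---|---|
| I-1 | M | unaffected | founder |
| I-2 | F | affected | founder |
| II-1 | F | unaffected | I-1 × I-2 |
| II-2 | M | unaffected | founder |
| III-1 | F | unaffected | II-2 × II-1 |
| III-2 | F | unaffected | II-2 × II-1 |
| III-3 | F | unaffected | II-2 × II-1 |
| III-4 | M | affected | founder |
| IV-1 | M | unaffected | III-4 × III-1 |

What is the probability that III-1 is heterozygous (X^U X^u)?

1/3

II-2 is unaffected, so II-2 is X^U Y.
II-1 is unaffected so carries U and received u from I-2 (X^u X^u), so II-1 is X^U X^u.
Their cross gives offspring ratios 1/2 X^U X^U : 1/2 X^U X^u. Conditioning on III-1 being unaffected, P(X^U X^u) = 1/2 / 1 = 1/2 before taking III-1's own offspring into account.
III-4 is affected, so III-4 is X^u Y.
Now use III-1's offspring. Probability of each recorded status — unaffected son IV-1: 1/2 if III-1 is X^U X^u, 1 if X^U X^U.
Bayes: P(X^U X^u) = 1/2·1/2 / (1/2·1/2 + 1/2·1) = 1/3.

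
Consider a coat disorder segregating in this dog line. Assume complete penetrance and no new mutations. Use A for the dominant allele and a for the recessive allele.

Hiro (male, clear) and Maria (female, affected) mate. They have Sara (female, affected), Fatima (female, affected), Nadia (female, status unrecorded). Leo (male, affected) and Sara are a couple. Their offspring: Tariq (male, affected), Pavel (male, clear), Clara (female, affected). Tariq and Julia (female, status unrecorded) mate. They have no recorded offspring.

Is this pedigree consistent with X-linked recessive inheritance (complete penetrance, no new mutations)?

No

Under X-linked recessive, Sara (affected, female) cannot arise from Hiro (clear) × Maria (affected).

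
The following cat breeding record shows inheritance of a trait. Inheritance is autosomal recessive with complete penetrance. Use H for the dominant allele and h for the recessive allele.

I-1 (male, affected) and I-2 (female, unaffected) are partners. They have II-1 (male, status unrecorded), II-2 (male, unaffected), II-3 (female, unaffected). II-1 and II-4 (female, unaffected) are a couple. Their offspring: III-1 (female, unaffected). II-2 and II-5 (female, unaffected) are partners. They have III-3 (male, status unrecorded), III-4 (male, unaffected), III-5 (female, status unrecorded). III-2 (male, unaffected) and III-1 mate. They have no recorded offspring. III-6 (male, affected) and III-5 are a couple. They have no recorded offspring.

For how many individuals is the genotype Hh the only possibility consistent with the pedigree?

Obligate heterozygotes: II-2 is unaffected so carries H and received h from I-1 (hh), so II-2 is Hh; II-3 is unaffected so carries H and received h from I-1 (hh), so II-3 is Hh.
Every other individual is either homozygous by phenotype or has at least one consistent homozygous assignment, so the count is 2.

2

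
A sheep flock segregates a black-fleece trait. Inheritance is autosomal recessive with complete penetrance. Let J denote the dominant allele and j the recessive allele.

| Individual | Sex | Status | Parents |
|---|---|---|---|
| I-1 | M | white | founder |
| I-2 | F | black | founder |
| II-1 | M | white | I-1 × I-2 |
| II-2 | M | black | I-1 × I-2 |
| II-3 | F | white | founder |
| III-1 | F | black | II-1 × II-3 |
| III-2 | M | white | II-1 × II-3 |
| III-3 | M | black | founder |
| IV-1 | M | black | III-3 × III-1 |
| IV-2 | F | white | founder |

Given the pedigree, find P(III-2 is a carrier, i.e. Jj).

2/3

II-1 is white so carries J and received j from I-2 (jj), so II-1 is Jj.
II-3 is white so carries J and passed j to III-1 (jj), so II-3 is Jj.
Their cross gives offspring ratios 1/4 JJ : 1/2 Jj : 1/4 jj. Conditioning on III-2 being white, P(Jj) = 1/2 / 3/4 = 2/3.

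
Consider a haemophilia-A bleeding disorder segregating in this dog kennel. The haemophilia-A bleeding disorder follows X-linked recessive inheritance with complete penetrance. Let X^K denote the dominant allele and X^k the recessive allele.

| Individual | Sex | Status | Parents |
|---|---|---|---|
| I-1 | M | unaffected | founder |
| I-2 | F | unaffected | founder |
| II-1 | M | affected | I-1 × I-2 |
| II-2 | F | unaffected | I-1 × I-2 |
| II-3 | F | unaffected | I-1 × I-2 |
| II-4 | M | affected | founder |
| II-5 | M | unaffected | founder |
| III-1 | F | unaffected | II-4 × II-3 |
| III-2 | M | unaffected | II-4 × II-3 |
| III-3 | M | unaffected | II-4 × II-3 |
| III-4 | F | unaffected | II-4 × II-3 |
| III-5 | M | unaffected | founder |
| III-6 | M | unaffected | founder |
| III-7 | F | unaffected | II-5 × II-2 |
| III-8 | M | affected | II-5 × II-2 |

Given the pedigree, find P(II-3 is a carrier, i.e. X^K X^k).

1/17

I-1 is unaffected, so I-1 is X^K Y.
I-2 is unaffected so carries K and passed k to II-1 (X^k Y), so I-2 is X^K X^k.
Their cross gives offspring ratios 1/2 X^K X^K : 1/2 X^K X^k. Conditioning on II-3 being unaffected, P(X^K X^k) = 1/2 / 1 = 1/2 before taking II-3's own offspring into account.
II-4 is affected, so II-4 is X^k Y.
Now use II-3's offspring. Probability of each recorded status — unaffected daughter III-1: 1/2 if II-3 is X^K X^k, 1 if X^K X^K; unaffected son III-2: 1/2 if II-3 is X^K X^k, 1 if X^K X^K; unaffected son III-3: 1/2 if II-3 is X^K X^k, 1 if X^K X^K; unaffected daughter III-4: 1/2 if II-3 is X^K X^k, 1 if X^K X^K.
Bayes: P(X^K X^k) = 1/2·1/16 / (1/2·1/16 + 1/2·1) = 1/17.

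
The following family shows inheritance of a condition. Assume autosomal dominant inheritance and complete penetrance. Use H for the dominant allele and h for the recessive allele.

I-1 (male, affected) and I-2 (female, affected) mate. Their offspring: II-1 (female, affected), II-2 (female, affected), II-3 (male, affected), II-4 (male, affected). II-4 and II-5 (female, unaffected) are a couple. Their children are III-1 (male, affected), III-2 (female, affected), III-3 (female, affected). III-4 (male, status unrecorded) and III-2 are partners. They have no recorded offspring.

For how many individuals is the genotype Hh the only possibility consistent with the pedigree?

3

Obligate heterozygotes: III-1 is affected so carries H and received h from II-5 (hh), so III-1 is Hh; III-2 is affected so carries H and received h from II-5 (hh), so III-2 is Hh; III-3 is affected so carries H and received h from II-5 (hh), so III-3 is Hh.
Every other individual is either homozygous by phenotype or has at least one consistent homozygous assignment, so the count is 3.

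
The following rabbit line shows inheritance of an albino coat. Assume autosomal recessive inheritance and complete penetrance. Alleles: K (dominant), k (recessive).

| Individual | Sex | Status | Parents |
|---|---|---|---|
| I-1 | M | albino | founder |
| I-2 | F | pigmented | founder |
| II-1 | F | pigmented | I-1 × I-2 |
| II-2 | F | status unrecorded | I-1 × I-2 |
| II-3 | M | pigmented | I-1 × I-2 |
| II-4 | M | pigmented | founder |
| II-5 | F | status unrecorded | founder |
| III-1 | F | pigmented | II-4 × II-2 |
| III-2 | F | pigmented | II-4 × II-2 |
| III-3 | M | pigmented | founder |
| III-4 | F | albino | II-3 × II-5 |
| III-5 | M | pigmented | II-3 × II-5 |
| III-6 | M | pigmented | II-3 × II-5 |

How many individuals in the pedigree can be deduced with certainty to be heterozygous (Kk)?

Obligate heterozygotes: II-1 is pigmented so carries K and received k from I-1 (kk), so II-1 is Kk; II-3 is pigmented so carries K and received k from I-1 (kk), so II-3 is Kk.
Every other individual is either homozygous by phenotype or has at least one consistent homozygous assignment, so the count is 2.

2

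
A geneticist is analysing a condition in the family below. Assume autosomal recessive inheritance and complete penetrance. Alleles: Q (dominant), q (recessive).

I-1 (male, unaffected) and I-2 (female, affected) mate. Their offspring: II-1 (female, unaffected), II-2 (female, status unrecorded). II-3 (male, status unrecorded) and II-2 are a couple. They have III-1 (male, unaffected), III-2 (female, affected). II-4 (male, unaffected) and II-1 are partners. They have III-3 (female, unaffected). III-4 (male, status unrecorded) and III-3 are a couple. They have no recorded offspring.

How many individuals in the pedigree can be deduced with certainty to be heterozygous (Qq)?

Obligate heterozygotes: II-1 is unaffected so carries Q and received q from I-2 (qq), so II-1 is Qq.
Every other individual is either homozygous by phenotype or has at least one consistent homozygous assignment, so the count is 1.

1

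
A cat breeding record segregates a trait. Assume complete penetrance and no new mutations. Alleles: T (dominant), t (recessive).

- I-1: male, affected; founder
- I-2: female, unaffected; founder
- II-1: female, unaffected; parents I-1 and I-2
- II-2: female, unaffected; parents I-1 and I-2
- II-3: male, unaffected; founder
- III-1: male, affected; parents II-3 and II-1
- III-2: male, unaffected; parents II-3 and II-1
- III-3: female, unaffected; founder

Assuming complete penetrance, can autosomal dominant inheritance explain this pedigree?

No

Under autosomal dominant, III-1 (affected, male) cannot arise from II-3 (unaffected) × II-1 (unaffected).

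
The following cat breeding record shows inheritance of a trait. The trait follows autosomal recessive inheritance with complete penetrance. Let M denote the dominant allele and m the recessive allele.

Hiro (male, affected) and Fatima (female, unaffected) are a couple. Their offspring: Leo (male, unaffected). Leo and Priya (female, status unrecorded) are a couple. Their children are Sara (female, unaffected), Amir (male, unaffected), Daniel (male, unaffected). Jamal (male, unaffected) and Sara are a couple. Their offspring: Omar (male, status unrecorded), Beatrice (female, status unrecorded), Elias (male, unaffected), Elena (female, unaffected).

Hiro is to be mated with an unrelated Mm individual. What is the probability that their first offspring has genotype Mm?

1/2

Hiro is affected, so Hiro is mm.
The cross gives 1/2 Mm : 1/2 mm, so P(offspring has genotype Mm) = 1/2.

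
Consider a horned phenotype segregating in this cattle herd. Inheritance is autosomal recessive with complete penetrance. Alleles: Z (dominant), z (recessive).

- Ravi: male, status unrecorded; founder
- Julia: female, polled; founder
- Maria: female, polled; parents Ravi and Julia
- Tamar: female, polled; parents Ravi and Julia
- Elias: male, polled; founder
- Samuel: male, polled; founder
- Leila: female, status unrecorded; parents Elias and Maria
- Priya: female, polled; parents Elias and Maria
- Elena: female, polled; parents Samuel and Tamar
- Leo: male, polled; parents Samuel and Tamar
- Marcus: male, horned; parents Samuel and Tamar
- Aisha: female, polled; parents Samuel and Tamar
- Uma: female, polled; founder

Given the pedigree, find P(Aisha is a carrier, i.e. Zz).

Samuel is polled so carries Z and passed z to Marcus (zz), so Samuel is Zz.
Tamar is polled so carries Z and passed z to Marcus (zz), so Tamar is Zz.
Their cross gives offspring ratios 1/4 ZZ : 1/2 Zz : 1/4 zz. Conditioning on Aisha being polled, P(Zz) = 1/2 / 3/4 = 2/3.

2/3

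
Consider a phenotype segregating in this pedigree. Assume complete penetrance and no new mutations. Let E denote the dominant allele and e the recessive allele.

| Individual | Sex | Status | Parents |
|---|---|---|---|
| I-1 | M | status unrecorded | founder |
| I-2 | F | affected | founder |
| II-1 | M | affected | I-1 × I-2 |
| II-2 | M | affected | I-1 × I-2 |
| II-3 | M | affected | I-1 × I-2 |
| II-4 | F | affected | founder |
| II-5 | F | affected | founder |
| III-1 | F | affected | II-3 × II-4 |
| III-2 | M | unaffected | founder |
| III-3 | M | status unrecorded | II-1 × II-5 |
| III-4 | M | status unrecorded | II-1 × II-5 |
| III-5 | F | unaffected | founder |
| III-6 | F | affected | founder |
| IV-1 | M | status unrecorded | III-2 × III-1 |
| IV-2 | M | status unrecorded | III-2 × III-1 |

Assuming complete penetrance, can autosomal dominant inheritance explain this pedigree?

A consistent assignment under autosomal dominant exists: I-1 EE, I-2 EE, II-1 EE, II-2 EE, II-3 EE, II-4 EE, II-5 EE, III-1 EE, III-2 ee, III-3 EE, III-4 EE, III-5 ee, III-6 EE, IV-1 Ee, IV-2 Ee.
In this assignment every recorded phenotype matches its genotype and every non-founder's genotype is obtainable from its parents' genotypes, so the pedigree is consistent.

Yes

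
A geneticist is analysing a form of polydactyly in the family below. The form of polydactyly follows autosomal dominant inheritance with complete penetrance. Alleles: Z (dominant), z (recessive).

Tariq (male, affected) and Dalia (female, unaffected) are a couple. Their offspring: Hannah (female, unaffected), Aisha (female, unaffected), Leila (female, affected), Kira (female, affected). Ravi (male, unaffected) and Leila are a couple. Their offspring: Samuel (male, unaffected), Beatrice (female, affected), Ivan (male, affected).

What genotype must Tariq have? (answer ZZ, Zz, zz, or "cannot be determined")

From phenotype alone, Tariq is ZZ or Zz.
Tariq is affected so carries Z and passed z to Hannah (zz), so Tariq is Zz.

Zz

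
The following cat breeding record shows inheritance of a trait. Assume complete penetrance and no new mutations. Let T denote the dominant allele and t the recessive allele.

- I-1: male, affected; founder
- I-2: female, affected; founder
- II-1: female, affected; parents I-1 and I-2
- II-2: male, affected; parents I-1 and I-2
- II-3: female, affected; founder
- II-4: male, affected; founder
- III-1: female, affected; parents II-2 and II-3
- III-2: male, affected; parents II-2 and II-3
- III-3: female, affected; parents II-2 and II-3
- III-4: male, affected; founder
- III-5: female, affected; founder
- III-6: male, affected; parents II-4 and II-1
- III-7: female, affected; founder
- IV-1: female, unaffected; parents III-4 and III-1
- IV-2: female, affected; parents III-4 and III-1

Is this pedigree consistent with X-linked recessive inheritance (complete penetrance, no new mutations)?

No

Under X-linked recessive, IV-1 (unaffected, female) cannot arise from III-4 (affected) × III-1 (affected).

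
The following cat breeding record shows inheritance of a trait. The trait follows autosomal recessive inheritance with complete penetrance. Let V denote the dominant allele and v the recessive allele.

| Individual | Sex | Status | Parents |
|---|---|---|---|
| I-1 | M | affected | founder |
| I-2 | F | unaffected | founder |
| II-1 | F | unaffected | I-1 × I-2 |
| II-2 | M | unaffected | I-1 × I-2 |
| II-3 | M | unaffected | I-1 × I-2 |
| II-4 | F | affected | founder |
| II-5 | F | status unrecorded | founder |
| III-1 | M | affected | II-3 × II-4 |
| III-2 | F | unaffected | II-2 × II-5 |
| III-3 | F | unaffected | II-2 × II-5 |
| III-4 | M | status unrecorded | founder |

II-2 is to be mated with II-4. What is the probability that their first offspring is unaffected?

1/2

II-2 is unaffected so carries V and received v from I-1 (vv), so II-2 is Vv.
II-4 is affected, so II-4 is vv.
The cross gives 1/2 Vv : 1/2 vv, so P(offspring is unaffected) = 1/2.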